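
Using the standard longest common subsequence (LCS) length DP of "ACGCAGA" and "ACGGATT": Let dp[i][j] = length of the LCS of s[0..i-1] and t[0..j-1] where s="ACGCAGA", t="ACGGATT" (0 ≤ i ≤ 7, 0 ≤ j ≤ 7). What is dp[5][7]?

4

   ''  A  C  G  G  A  T  T
''  0  0  0  0  0  0  0  0
 A  0  1  1  1  1  1  1  1
 C  0  1  2  2  2  2  2  2
 G  0  1  2  3  3  3  3  3
 C  0  1  2  3  3  3  3  3
 A  0  1  2  3  3  4  4  4
 G  0  1  2  3  4  4  4  4
 A  0  1  2  3  4  5  5  5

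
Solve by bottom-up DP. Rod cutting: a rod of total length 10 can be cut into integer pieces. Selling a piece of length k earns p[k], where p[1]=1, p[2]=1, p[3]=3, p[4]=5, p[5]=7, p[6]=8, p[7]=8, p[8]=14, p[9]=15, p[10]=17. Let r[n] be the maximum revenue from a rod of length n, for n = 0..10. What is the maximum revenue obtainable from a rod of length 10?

17

   n    0    1    2    3    4    5    6    7    8    9   10
r[n]    0    1    2    3    5    7    8    9   14   15   17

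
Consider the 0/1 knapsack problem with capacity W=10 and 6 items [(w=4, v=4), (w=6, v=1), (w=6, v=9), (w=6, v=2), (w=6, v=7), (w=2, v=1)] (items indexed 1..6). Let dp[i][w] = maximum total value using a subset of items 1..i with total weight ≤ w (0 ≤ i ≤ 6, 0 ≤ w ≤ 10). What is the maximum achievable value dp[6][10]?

i\w   0   1   2   3   4   5   6   7   8   9  10
  0   0   0   0   0   0   0   0   0   0   0   0
  1   0   0   0   0   4   4   4   4   4   4   4
  2   0   0   0   0   4   4   4   4   4   4   5
  3   0   0   0   0   4   4   9   9   9   9  13
  4   0   0   0   0   4   4   9   9   9   9  13
  5   0   0   0   0   4   4   9   9   9   9  13
  6   0   0   1   1   4   4   9   9  10  10  13

13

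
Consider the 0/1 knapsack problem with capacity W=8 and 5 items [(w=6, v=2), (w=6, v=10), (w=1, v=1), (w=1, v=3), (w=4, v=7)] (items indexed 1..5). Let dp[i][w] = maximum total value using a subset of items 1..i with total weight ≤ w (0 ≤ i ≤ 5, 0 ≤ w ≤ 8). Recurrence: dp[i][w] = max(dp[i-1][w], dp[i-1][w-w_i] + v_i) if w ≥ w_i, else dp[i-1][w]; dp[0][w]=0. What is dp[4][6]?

10

i\w   0   1   2   3   4   5   6   7   8
  0   0   0   0   0   0   0   0   0   0
  1   0   0   0   0   0   0   2   2   2
  2   0   0   0   0   0   0  10  10  10
  3   0   1   1   1   1   1  10  11  11
  4   0   3   4   4   4   4  10  13  14
  5   0   3   4   4   7  10  11  13  14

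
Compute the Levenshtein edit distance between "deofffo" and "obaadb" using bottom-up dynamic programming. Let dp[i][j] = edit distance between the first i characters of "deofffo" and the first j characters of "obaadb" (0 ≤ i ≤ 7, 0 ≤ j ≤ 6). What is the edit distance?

   ''  o  b  a  a  d  b
''  0  1  2  3  4  5  6
 d  1  1  2  3  4  4  5
 e  2  2  2  3  4  5  5
 o  3  2  3  3  4  5  6
 f  4  3  3  4  4  5  6
 f  5  4  4  4  5  5  6
 f  6  5  5  5  5  6  6
 o  7  6  6  6  6  6  7

7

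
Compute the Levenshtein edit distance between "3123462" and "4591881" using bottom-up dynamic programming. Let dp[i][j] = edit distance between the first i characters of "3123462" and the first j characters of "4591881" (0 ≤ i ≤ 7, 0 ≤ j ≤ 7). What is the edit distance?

7

   ''  4  5  9  1  8  8  1
''  0  1  2  3  4  5  6  7
 3  1  1  2  3  4  5  6  7
 1  2  2  2  3  3  4  5  6
 2  3  3  3  3  4  4  5  6
 3  4  4  4  4  4  5  5  6
 4  5  4  5  5  5  5  6  6
 6  6  5  5  6  6  6  6  7
 2  7  6  6  6  7  7  7  7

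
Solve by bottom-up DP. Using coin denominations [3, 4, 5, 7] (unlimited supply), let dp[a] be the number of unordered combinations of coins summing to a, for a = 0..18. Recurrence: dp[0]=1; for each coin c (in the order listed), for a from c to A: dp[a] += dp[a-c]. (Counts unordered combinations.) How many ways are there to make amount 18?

8

after  coin     0     1     2     3     4     5     6     7     8     9    10    11    12    13    14    15    16    17    18
          3     1     0     0     1     0     0     1     0     0     1     0     0     1     0     0     1     0     0     1
          4     1     0     0     1     1     0     1     1     1     1     1     1     2     1     1     2     2     1     2
          5     1     0     0     1     1     1     1     1     2     2     2     2     3     3     3     4     4     4     5
          7     1     0     0     1     1     1     1     2     2     2     3     3     4     4     5     6     6     7     8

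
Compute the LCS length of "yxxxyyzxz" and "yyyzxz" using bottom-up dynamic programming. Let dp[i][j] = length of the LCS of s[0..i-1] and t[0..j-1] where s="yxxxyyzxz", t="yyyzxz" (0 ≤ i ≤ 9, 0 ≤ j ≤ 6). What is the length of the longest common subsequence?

   ''  y  y  y  z  x  z
''  0  0  0  0  0  0  0
 y  0  1  1  1  1  1  1
 x  0  1  1  1  1  2  2
 x  0  1  1  1  1  2  2
 x  0  1  1  1  1  2  2
 y  0  1  2  2  2  2  2
 y  0  1  2  3  3  3  3
 z  0  1  2  3  4  4  4
 x  0  1  2  3  4  5  5
 z  0  1  2  3  4  5  6

6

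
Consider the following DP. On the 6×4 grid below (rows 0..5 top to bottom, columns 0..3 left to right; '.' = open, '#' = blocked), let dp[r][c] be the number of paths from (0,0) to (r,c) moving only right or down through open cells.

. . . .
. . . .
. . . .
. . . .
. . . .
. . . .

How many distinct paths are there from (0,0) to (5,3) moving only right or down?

56

r\c   0   1   2   3
  0   1   1   1   1
  1   1   2   3   4
  2   1   3   6  10
  3   1   4  10  20
  4   1   5  15  35
  5   1   6  21  56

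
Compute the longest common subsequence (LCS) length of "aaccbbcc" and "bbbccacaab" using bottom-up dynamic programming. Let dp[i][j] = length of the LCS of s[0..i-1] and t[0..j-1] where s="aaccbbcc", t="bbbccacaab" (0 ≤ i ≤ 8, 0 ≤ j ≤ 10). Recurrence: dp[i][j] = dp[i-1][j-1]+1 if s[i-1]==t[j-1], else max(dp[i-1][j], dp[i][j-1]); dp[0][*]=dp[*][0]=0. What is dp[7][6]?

   ''  b  b  b  c  c  a  c  a  a  b
''  0  0  0  0  0  0  0  0  0  0  0
 a  0  0  0  0  0  0  1  1  1  1  1
 a  0  0  0  0  0  0  1  1  2  2  2
 c  0  0  0  0  1  1  1  2  2  2  2
 c  0  0  0  0  1  2  2  2  2  2  2
 b  0  1  1  1  1  2  2  2  2  2  3
 b  0  1  2  2  2  2  2  2  2  2  3
 c  0  1  2  2  3  3  3  3  3  3  3
 c  0  1  2  2  3  4  4  4  4  4  4

3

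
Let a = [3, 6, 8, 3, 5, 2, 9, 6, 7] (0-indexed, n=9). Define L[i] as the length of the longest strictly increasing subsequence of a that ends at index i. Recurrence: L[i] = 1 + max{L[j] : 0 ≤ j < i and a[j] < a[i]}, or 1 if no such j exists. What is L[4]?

   i    0    1    2    3    4    5    6    7    8
a[i]    3    6    8    3    5    2    9    6    7
L[i]    1    2    3    1    2    1    4    3    4

2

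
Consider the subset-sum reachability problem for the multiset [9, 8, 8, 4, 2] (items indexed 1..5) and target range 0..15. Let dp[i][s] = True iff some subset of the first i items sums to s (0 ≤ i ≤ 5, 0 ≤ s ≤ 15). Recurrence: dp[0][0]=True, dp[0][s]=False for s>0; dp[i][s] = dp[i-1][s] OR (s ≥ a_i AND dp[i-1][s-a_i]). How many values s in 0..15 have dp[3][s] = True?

3

i\s   0   1   2   3   4   5   6   7   8   9  10  11  12  13  14  15
  0   T   F   F   F   F   F   F   F   F   F   F   F   F   F   F   F
  1   T   F   F   F   F   F   F   F   F   T   F   F   F   F   F   F
  2   T   F   F   F   F   F   F   F   T   T   F   F   F   F   F   F
  3   T   F   F   F   F   F   F   F   T   T   F   F   F   F   F   F
  4   T   F   F   F   T   F   F   F   T   T   F   F   T   T   F   F
  5   T   F   T   F   T   F   T   F   T   T   T   T   T   T   T   T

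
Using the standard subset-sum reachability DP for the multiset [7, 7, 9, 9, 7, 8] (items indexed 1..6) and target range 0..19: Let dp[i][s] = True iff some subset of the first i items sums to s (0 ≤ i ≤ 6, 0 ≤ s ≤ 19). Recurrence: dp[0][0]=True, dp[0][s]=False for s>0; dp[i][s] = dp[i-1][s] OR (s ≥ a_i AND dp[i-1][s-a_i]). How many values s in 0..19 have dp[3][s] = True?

i\s   0   1   2   3   4   5   6   7   8   9  10  11  12  13  14  15  16  17  18  19
  0   T   F   F   F   F   F   F   F   F   F   F   F   F   F   F   F   F   F   F   F
  1   T   F   F   F   F   F   F   T   F   F   F   F   F   F   F   F   F   F   F   F
  2   T   F   F   F   F   F   F   T   F   F   F   F   F   F   T   F   F   F   F   F
  3   T   F   F   F   F   F   F   T   F   T   F   F   F   F   T   F   T   F   F   F
  4   T   F   F   F   F   F   F   T   F   T   F   F   F   F   T   F   T   F   T   F
  5   T   F   F   F   F   F   F   T   F   T   F   F   F   F   T   F   T   F   T   F
  6   T   F   F   F   F   F   F   T   T   T   F   F   F   F   T   T   T   T   T   F

5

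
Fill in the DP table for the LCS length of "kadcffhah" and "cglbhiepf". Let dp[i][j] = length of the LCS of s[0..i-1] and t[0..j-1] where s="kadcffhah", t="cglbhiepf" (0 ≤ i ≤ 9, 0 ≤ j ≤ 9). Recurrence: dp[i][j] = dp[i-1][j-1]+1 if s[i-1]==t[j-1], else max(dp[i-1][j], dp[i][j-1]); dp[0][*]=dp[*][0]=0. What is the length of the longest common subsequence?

2

   ''  c  g  l  b  h  i  e  p  f
''  0  0  0  0  0  0  0  0  0  0
 k  0  0  0  0  0  0  0  0  0  0
 a  0  0  0  0  0  0  0  0  0  0
 d  0  0  0  0  0  0  0  0  0  0
 c  0  1  1  1  1  1  1  1  1  1
 f  0  1  1  1  1  1  1  1  1  2
 f  0  1  1  1  1  1  1  1  1  2
 h  0  1  1  1  1  2  2  2  2  2
 a  0  1  1  1  1  2  2  2  2  2
 h  0  1  1  1  1  2  2  2  2  2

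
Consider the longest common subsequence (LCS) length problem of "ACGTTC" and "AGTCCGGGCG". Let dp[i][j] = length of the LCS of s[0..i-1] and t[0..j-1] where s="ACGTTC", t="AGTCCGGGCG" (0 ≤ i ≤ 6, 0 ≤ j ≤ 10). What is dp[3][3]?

   ''  A  G  T  C  C  G  G  G  C  G
''  0  0  0  0  0  0  0  0  0  0  0
 A  0  1  1  1  1  1  1  1  1  1  1
 C  0  1  1  1  2  2  2  2  2  2  2
 G  0  1  2  2  2  2  3  3  3  3  3
 T  0  1  2  3  3  3  3  3  3  3  3
 T  0  1  2  3  3  3  3  3  3  3  3
 C  0  1  2  3  4  4  4  4  4  4  4

2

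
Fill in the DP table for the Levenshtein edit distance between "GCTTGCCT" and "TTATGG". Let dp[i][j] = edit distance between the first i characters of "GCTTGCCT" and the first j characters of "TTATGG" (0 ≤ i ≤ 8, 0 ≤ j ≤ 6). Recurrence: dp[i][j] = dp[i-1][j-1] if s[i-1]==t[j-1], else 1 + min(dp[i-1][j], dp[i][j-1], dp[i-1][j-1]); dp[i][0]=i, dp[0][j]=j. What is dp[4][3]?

   ''  T  T  A  T  G  G
''  0  1  2  3  4  5  6
 G  1  1  2  3  4  4  5
 C  2  2  2  3  4  5  5
 T  3  2  2  3  3  4  5
 T  4  3  2  3  3  4  5
 G  5  4  3  3  4  3  4
 C  6  5  4  4  4  4  4
 C  7  6  5  5  5  5  5
 T  8  7  6  6  5  6  6

3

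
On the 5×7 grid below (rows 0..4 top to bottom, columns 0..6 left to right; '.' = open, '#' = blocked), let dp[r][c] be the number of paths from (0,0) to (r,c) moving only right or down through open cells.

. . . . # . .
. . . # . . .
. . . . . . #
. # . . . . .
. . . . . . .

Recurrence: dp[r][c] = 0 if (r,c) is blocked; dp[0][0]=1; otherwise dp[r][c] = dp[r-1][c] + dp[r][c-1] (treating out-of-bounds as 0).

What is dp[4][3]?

19

r\c   0   1   2   3   4   5   6
  0   1   1   1   1   0   0   0
  1   1   2   3   0   0   0   0
  2   1   3   6   6   6   6   0
  3   1   0   6  12  18  24  24
  4   1   1   7  19  37  61  85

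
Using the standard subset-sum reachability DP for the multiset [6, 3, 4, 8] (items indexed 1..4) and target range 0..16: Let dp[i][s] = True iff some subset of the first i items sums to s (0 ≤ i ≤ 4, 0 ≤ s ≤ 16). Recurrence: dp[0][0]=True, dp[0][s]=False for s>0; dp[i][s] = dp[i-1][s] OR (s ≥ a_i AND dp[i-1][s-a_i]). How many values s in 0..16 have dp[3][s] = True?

8

i\s   0   1   2   3   4   5   6   7   8   9  10  11  12  13  14  15  16
  0   T   F   F   F   F   F   F   F   F   F   F   F   F   F   F   F   F
  1   T   F   F   F   F   F   T   F   F   F   F   F   F   F   F   F   F
  2   T   F   F   T   F   F   T   F   F   T   F   F   F   F   F   F   F
  3   T   F   F   T   T   F   T   T   F   T   T   F   F   T   F   F   F
  4   T   F   F   T   T   F   T   T   T   T   T   T   T   T   T   T   F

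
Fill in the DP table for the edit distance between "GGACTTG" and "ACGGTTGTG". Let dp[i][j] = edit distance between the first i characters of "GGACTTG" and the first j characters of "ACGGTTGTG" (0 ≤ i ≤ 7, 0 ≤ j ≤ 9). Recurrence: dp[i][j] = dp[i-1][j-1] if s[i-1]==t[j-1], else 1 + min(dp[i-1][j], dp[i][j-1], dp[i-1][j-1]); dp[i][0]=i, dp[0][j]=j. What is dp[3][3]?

3

   ''  A  C  G  G  T  T  G  T  G
''  0  1  2  3  4  5  6  7  8  9
 G  1  1  2  2  3  4  5  6  7  8
 G  2  2  2  2  2  3  4  5  6  7
 A  3  2  3  3  3  3  4  5  6  7
 C  4  3  2  3  4  4  4  5  6  7
 T  5  4  3  3  4  4  4  5  5  6
 T  6  5  4  4  4  4  4  5  5  6
 G  7  6  5  4  4  5  5  4  5  5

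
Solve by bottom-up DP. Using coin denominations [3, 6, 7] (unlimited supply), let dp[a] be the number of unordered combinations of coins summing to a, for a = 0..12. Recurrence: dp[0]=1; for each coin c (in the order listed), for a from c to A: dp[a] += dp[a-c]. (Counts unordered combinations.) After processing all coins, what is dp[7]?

after  coin     0     1     2     3     4     5     6     7     8     9    10    11    12
          3     1     0     0     1     0     0     1     0     0     1     0     0     1
          6     1     0     0     1     0     0     2     0     0     2     0     0     3
          7     1     0     0     1     0     0     2     1     0     2     1     0     3

1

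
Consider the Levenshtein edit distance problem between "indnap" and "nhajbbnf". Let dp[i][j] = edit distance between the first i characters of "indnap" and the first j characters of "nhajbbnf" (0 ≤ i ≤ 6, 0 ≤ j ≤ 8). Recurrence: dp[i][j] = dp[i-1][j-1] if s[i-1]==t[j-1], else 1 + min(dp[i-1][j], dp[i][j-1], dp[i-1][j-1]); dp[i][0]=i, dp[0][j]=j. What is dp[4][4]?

   ''  n  h  a  j  b  b  n  f
''  0  1  2  3  4  5  6  7  8
 i  1  1  2  3  4  5  6  7  8
 n  2  1  2  3  4  5  6  6  7
 d  3  2  2  3  4  5  6  7  7
 n  4  3  3  3  4  5  6  6  7
 a  5  4  4  3  4  5  6  7  7
 p  6  5  5  4  4  5  6  7  8

4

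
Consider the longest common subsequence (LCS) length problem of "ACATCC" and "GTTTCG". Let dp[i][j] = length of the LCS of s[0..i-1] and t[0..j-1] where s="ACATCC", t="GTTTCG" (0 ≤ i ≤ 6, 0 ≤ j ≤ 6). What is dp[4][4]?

1

   ''  G  T  T  T  C  G
''  0  0  0  0  0  0  0
 A  0  0  0  0  0  0  0
 C  0  0  0  0  0  1  1
 A  0  0  0  0  0  1  1
 T  0  0  1  1  1  1  1
 C  0  0  1  1  1  2  2
 C  0  0  1  1  1  2  2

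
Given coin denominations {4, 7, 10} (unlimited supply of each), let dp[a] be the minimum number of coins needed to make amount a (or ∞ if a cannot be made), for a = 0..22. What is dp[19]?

4

 a  0  1  2  3  4  5  6  7  8  9 10 11 12 13 14 15 16 17 18 19 20 21 22
dp  0  -  -  -  1  -  -  1  2  -  1  2  3  -  2  3  4  2  3  4  2  3  4
(- denotes ∞ / unreachable)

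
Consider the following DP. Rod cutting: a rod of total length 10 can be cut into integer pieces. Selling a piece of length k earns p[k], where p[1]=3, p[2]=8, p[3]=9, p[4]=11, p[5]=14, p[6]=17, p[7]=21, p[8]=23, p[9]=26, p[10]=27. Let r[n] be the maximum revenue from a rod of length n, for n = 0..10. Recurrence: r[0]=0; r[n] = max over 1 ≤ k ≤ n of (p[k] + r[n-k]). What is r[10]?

40

   n    0    1    2    3    4    5    6    7    8    9   10
r[n]    0    3    8   11   16   19   24   27   32   35   40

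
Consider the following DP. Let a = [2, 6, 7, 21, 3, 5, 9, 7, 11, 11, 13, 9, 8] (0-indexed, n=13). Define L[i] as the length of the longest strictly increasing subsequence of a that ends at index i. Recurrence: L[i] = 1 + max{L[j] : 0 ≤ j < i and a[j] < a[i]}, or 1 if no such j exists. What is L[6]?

4

   i    0    1    2    3    4    5    6    7    8    9   10   11   12
a[i]    2    6    7   21    3    5    9    7   11   11   13    9    8
L[i]    1    2    3    4    2    3    4    4    5    5    6    5    5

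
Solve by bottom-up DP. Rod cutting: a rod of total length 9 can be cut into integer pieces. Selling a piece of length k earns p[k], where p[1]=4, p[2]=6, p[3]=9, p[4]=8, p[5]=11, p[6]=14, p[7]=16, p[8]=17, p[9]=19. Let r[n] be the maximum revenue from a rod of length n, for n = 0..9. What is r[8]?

   n    0    1    2    3    4    5    6    7    8    9
r[n]    0    4    8   12   16   20   24   28   32   36

32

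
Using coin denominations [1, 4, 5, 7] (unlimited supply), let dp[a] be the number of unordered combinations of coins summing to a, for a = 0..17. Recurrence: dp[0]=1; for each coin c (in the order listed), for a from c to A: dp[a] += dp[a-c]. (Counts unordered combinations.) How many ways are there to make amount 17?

19

after  coin     0     1     2     3     4     5     6     7     8     9    10    11    12    13    14    15    16    17
          1     1     1     1     1     1     1     1     1     1     1     1     1     1     1     1     1     1     1
          4     1     1     1     1     2     2     2     2     3     3     3     3     4     4     4     4     5     5
          5     1     1     1     1     2     3     3     3     4     5     6     6     7     8     9    10    11    12
          7     1     1     1     1     2     3     3     4     5     6     7     8    10    11    13    15    17    19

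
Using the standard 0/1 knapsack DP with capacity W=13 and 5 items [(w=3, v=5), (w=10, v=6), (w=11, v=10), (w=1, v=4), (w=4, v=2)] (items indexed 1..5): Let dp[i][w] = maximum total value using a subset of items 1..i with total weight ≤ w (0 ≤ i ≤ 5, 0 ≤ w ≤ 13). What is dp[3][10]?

i\w   0   1   2   3   4   5   6   7   8   9  10  11  12  13
  0   0   0   0   0   0   0   0   0   0   0   0   0   0   0
  1   0   0   0   5   5   5   5   5   5   5   5   5   5   5
  2   0   0   0   5   5   5   5   5   5   5   6   6   6  11
  3   0   0   0   5   5   5   5   5   5   5   6  10  10  11
  4   0   4   4   5   9   9   9   9   9   9   9  10  14  14
  5   0   4   4   5   9   9   9   9  11  11  11  11  14  14

6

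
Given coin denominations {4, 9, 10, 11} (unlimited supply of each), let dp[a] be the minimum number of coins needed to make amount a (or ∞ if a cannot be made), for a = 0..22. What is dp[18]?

 a  0  1  2  3  4  5  6  7  8  9 10 11 12 13 14 15 16 17 18 19 20 21 22
dp  0  -  -  -  1  -  -  -  2  1  1  1  3  2  2  2  4  3  2  2  2  2  2
(- denotes ∞ / unreachable)

2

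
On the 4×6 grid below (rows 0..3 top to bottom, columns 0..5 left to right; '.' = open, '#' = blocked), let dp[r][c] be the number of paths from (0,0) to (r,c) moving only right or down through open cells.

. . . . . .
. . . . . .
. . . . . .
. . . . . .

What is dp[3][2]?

10

r\c   0   1   2   3   4   5
  0   1   1   1   1   1   1
  1   1   2   3   4   5   6
  2   1   3   6  10  15  21
  3   1   4  10  20  35  56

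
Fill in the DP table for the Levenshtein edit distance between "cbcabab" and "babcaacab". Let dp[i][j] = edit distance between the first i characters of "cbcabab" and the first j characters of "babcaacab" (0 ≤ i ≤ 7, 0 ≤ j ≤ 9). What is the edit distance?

4

   ''  b  a  b  c  a  a  c  a  b
''  0  1  2  3  4  5  6  7  8  9
 c  1  1  2  3  3  4  5  6  7  8
 b  2  1  2  2  3  4  5  6  7  7
 c  3  2  2  3  2  3  4  5  6  7
 a  4  3  2  3  3  2  3  4  5  6
 b  5  4  3  2  3  3  3  4  5  5
 a  6  5  4  3  3  3  3  4  4  5
 b  7  6  5  4  4  4  4  4  5  4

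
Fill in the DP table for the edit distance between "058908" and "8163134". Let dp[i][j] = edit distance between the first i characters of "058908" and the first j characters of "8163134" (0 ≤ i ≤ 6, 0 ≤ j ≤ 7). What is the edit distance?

7

   ''  8  1  6  3  1  3  4
''  0  1  2  3  4  5  6  7
 0  1  1  2  3  4  5  6  7
 5  2  2  2  3  4  5  6  7
 8  3  2  3  3  4  5  6  7
 9  4  3  3  4  4  5  6  7
 0  5  4  4  4  5  5  6  7
 8  6  5  5  5  5  6  6  7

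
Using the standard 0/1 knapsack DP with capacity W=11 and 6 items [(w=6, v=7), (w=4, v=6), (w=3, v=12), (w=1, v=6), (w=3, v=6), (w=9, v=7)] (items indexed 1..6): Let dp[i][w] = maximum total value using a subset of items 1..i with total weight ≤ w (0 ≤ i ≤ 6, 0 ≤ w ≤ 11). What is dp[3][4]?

12

i\w   0   1   2   3   4   5   6   7   8   9  10  11
  0   0   0   0   0   0   0   0   0   0   0   0   0
  1   0   0   0   0   0   0   7   7   7   7   7   7
  2   0   0   0   0   6   6   7   7   7   7  13  13
  3   0   0   0  12  12  12  12  18  18  19  19  19
  4   0   6   6  12  18  18  18  18  24  24  25  25
  5   0   6   6  12  18  18  18  24  24  24  25  30
  6   0   6   6  12  18  18  18  24  24  24  25  30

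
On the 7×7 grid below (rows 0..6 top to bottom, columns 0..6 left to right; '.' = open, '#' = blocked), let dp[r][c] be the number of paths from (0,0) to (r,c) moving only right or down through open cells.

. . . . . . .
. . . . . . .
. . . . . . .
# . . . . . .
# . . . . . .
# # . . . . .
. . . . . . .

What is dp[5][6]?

431

r\c   0   1   2   3   4   5   6
  0   1   1   1   1   1   1   1
  1   1   2   3   4   5   6   7
  2   1   3   6  10  15  21  28
  3   0   3   9  19  34  55  83
  4   0   3  12  31  65 120 203
  5   0   0  12  43 108 228 431
  6   0   0  12  55 163 391 822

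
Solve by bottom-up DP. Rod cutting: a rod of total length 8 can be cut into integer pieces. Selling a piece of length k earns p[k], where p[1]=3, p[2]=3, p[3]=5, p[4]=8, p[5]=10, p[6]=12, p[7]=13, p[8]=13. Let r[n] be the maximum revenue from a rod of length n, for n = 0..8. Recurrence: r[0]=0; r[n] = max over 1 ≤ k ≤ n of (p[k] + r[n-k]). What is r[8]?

24

   n    0    1    2    3    4    5    6    7    8
r[n]    0    3    6    9   12   15   18   21   24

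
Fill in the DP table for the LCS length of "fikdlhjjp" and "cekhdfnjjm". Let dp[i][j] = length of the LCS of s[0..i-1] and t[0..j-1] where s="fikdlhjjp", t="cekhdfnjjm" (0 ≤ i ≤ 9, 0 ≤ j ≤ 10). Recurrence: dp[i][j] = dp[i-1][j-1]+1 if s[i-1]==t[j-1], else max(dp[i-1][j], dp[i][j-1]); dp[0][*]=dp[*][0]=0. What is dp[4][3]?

   ''  c  e  k  h  d  f  n  j  j  m
''  0  0  0  0  0  0  0  0  0  0  0
 f  0  0  0  0  0  0  1  1  1  1  1
 i  0  0  0  0  0  0  1  1  1  1  1
 k  0  0  0  1  1  1  1  1  1  1  1
 d  0  0  0  1  1  2  2  2  2  2  2
 l  0  0  0  1  1  2  2  2  2  2  2
 h  0  0  0  1  2  2  2  2  2  2  2
 j  0  0  0  1  2  2  2  2  3  3  3
 j  0  0  0  1  2  2  2  2  3  4  4
 p  0  0  0  1  2  2  2  2  3  4  4

1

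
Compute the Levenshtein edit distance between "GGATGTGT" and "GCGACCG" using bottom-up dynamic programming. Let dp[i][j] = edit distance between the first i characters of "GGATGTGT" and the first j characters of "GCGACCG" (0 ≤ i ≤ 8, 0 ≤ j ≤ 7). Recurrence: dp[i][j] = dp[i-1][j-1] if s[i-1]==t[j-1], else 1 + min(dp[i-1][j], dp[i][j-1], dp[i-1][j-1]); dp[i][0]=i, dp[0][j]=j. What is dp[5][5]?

   ''  G  C  G  A  C  C  G
''  0  1  2  3  4  5  6  7
 G  1  0  1  2  3  4  5  6
 G  2  1  1  1  2  3  4  5
 A  3  2  2  2  1  2  3  4
 T  4  3  3  3  2  2  3  4
 G  5  4  4  3  3  3  3  3
 T  6  5  5  4  4  4  4  4
 G  7  6  6  5  5  5  5  4
 T  8  7  7  6  6  6  6  5

3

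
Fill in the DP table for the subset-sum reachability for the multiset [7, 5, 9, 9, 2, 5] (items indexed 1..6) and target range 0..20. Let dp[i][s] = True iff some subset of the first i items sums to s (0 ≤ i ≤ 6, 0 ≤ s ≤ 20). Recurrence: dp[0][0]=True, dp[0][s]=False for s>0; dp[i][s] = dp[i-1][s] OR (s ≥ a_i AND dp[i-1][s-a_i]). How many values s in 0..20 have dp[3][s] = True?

i\s   0   1   2   3   4   5   6   7   8   9  10  11  12  13  14  15  16  17  18  19  20
  0   T   F   F   F   F   F   F   F   F   F   F   F   F   F   F   F   F   F   F   F   F
  1   T   F   F   F   F   F   F   T   F   F   F   F   F   F   F   F   F   F   F   F   F
  2   T   F   F   F   F   T   F   T   F   F   F   F   T   F   F   F   F   F   F   F   F
  3   T   F   F   F   F   T   F   T   F   T   F   F   T   F   T   F   T   F   F   F   F
  4   T   F   F   F   F   T   F   T   F   T   F   F   T   F   T   F   T   F   T   F   F
  5   T   F   T   F   F   T   F   T   F   T   F   T   T   F   T   F   T   F   T   F   T
  6   T   F   T   F   F   T   F   T   F   T   T   T   T   F   T   F   T   T   T   T   T

7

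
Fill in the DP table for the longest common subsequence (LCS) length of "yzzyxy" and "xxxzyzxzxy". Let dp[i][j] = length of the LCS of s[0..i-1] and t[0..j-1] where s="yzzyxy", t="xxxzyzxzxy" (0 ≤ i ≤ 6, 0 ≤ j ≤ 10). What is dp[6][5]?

2

   ''  x  x  x  z  y  z  x  z  x  y
''  0  0  0  0  0  0  0  0  0  0  0
 y  0  0  0  0  0  1  1  1  1  1  1
 z  0  0  0  0  1  1  2  2  2  2  2
 z  0  0  0  0  1  1  2  2  3  3  3
 y  0  0  0  0  1  2  2  2  3  3  4
 x  0  1  1  1  1  2  2  3  3  4  4
 y  0  1  1  1  1  2  2  3  3  4  5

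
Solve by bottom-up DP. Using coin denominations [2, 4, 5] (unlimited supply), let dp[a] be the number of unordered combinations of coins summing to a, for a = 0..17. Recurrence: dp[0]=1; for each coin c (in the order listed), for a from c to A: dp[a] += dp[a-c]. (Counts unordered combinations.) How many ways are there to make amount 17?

5

after  coin     0     1     2     3     4     5     6     7     8     9    10    11    12    13    14    15    16    17
          2     1     0     1     0     1     0     1     0     1     0     1     0     1     0     1     0     1     0
          4     1     0     1     0     2     0     2     0     3     0     3     0     4     0     4     0     5     0
          5     1     0     1     0     2     1     2     1     3     2     4     2     5     3     6     4     7     5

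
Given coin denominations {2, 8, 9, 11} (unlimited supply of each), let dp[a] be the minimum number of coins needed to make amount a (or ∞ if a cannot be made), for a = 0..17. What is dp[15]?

3

 a  0  1  2  3  4  5  6  7  8  9 10 11 12 13 14 15 16 17
dp  0  -  1  -  2  -  3  -  1  1  2  1  3  2  4  3  2  2
(- denotes ∞ / unreachable)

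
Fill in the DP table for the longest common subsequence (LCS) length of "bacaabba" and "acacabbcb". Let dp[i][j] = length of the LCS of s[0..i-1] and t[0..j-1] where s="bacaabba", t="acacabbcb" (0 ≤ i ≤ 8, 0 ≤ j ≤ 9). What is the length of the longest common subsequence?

6

   ''  a  c  a  c  a  b  b  c  b
''  0  0  0  0  0  0  0  0  0  0
 b  0  0  0  0  0  0  1  1  1  1
 a  0  1  1  1  1  1  1  1  1  1
 c  0  1  2  2  2  2  2  2  2  2
 a  0  1  2  3  3  3  3  3  3  3
 a  0  1  2  3  3  4  4  4  4  4
 b  0  1  2  3  3  4  5  5  5  5
 b  0  1  2  3  3  4  5  6  6  6
 a  0  1  2  3  3  4  5  6  6  6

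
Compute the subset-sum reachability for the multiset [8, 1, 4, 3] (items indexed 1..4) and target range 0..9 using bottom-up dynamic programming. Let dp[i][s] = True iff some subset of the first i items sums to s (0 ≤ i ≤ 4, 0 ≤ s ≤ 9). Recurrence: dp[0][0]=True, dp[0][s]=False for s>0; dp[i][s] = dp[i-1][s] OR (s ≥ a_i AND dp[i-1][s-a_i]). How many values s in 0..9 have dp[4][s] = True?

8

i\s   0   1   2   3   4   5   6   7   8   9
  0   T   F   F   F   F   F   F   F   F   F
  1   T   F   F   F   F   F   F   F   T   F
  2   T   T   F   F   F   F   F   F   T   T
  3   T   T   F   F   T   T   F   F   T   T
  4   T   T   F   T   T   T   F   T   T   T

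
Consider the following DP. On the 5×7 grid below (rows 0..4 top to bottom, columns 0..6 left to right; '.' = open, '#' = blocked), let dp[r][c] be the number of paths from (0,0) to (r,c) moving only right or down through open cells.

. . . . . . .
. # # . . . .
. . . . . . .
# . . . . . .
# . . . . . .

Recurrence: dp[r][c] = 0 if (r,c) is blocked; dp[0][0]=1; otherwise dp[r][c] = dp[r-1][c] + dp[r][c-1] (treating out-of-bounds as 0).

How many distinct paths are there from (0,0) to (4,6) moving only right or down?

r\c   0   1   2   3   4   5   6
  0   1   1   1   1   1   1   1
  1   1   0   0   1   2   3   4
  2   1   1   1   2   4   7  11
  3   0   1   2   4   8  15  26
  4   0   1   3   7  15  30  56

56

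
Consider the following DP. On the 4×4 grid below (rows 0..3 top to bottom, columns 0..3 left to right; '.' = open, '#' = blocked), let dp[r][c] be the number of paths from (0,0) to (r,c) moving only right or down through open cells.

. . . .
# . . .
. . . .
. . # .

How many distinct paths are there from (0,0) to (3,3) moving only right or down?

r\c   0   1   2   3
  0   1   1   1   1
  1   0   1   2   3
  2   0   1   3   6
  3   0   1   0   6

6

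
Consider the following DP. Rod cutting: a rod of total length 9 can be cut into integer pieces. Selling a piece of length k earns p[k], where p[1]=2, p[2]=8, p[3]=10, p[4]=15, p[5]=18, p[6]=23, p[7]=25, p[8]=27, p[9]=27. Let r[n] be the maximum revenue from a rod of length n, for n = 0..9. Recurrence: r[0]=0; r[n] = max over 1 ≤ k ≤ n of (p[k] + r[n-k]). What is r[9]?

34

   n    0    1    2    3    4    5    6    7    8    9
r[n]    0    2    8   10   16   18   24   26   32   34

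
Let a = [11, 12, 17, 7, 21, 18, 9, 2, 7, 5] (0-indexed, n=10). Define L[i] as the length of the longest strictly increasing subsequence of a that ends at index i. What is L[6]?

   i    0    1    2    3    4    5    6    7    8    9
a[i]   11   12   17    7   21   18    9    2    7    5
L[i]    1    2    3    1    4    4    2    1    2    2

2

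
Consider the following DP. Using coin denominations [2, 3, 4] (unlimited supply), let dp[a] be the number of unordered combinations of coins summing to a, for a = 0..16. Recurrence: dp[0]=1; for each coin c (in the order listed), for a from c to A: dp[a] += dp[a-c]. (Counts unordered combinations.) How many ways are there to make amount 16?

10

after  coin     0     1     2     3     4     5     6     7     8     9    10    11    12    13    14    15    16
          2     1     0     1     0     1     0     1     0     1     0     1     0     1     0     1     0     1
          3     1     0     1     1     1     1     2     1     2     2     2     2     3     2     3     3     3
          4     1     0     1     1     2     1     3     2     4     3     5     4     7     5     8     7    10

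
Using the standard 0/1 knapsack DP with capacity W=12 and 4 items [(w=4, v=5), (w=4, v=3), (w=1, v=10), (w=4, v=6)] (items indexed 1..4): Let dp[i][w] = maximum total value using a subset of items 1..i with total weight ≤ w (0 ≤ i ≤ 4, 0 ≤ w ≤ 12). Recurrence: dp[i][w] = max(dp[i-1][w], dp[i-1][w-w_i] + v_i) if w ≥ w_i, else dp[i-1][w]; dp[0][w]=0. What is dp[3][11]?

i\w   0   1   2   3   4   5   6   7   8   9  10  11  12
  0   0   0   0   0   0   0   0   0   0   0   0   0   0
  1   0   0   0   0   5   5   5   5   5   5   5   5   5
  2   0   0   0   0   5   5   5   5   8   8   8   8   8
  3   0  10  10  10  10  15  15  15  15  18  18  18  18
  4   0  10  10  10  10  16  16  16  16  21  21  21  21

18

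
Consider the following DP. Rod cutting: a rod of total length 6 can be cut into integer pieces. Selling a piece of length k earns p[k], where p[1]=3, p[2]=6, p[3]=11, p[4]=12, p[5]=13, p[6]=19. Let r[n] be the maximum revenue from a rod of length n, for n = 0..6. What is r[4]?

   n    0    1    2    3    4    5    6
r[n]    0    3    6   11   14   17   22

14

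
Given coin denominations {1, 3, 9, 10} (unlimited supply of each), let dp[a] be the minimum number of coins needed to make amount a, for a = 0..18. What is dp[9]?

1

 a  0  1  2  3  4  5  6  7  8  9 10 11 12 13 14 15 16 17 18
dp  0  1  2  1  2  3  2  3  4  1  1  2  2  2  3  3  3  4  2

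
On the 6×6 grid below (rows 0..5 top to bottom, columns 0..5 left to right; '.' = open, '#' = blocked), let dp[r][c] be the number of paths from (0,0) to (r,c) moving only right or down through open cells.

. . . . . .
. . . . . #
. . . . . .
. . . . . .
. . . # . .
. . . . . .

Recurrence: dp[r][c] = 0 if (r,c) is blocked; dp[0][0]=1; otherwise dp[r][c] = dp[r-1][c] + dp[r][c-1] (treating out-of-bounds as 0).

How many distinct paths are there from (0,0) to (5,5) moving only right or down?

r\c   0   1   2   3   4   5
  0   1   1   1   1   1   1
  1   1   2   3   4   5   0
  2   1   3   6  10  15  15
  3   1   4  10  20  35  50
  4   1   5  15   0  35  85
  5   1   6  21  21  56 141

141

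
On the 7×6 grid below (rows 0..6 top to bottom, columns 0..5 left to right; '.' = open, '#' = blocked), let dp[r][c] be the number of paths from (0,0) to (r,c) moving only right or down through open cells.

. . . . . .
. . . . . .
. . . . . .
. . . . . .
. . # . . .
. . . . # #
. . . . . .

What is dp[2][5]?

r\c   0   1   2   3   4   5
  0   1   1   1   1   1   1
  1   1   2   3   4   5   6
  2   1   3   6  10  15  21
  3   1   4  10  20  35  56
  4   1   5   0  20  55 111
  5   1   6   6  26   0   0
  6   1   7  13  39  39  39

21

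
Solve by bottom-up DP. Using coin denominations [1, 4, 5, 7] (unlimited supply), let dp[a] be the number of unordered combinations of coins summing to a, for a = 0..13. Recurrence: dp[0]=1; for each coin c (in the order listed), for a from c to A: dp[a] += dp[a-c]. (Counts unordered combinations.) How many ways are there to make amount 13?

after  coin     0     1     2     3     4     5     6     7     8     9    10    11    12    13
          1     1     1     1     1     1     1     1     1     1     1     1     1     1     1
          4     1     1     1     1     2     2     2     2     3     3     3     3     4     4
          5     1     1     1     1     2     3     3     3     4     5     6     6     7     8
          7     1     1     1     1     2     3     3     4     5     6     7     8    10    11

11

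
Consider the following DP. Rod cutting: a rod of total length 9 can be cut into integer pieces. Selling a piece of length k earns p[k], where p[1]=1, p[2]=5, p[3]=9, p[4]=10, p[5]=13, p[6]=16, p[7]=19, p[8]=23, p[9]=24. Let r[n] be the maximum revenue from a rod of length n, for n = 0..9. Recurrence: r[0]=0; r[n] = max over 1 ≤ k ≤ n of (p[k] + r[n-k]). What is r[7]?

19

   n    0    1    2    3    4    5    6    7    8    9
r[n]    0    1    5    9   10   14   18   19   23   27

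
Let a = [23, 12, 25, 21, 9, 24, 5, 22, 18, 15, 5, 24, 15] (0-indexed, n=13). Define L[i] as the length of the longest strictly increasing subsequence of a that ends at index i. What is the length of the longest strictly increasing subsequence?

   i    0    1    2    3    4    5    6    7    8    9   10   11   12
a[i]   23   12   25   21    9   24    5   22   18   15    5   24   15
L[i]    1    1    2    2    1    3    1    3    2    2    1    4    2

4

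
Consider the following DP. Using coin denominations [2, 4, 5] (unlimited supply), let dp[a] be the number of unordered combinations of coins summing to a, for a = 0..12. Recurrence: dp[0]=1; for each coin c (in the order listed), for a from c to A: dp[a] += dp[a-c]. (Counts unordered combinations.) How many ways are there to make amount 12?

5

after  coin     0     1     2     3     4     5     6     7     8     9    10    11    12
          2     1     0     1     0     1     0     1     0     1     0     1     0     1
          4     1     0     1     0     2     0     2     0     3     0     3     0     4
          5     1     0     1     0     2     1     2     1     3     2     4     2     5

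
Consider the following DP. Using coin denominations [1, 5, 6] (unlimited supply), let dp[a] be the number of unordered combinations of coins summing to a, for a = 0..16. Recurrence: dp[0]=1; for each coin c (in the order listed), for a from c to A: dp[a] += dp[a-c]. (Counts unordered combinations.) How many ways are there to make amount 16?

after  coin     0     1     2     3     4     5     6     7     8     9    10    11    12    13    14    15    16
          1     1     1     1     1     1     1     1     1     1     1     1     1     1     1     1     1     1
          5     1     1     1     1     1     2     2     2     2     2     3     3     3     3     3     4     4
          6     1     1     1     1     1     2     3     3     3     3     4     5     6     6     6     7     8

8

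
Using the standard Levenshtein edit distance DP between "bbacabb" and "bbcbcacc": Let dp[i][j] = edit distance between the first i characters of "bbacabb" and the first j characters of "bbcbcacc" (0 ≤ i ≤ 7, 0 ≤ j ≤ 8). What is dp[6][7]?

3

   ''  b  b  c  b  c  a  c  c
''  0  1  2  3  4  5  6  7  8
 b  1  0  1  2  3  4  5  6  7
 b  2  1  0  1  2  3  4  5  6
 a  3  2  1  1  2  3  3  4  5
 c  4  3  2  1  2  2  3  3  4
 a  5  4  3  2  2  3  2  3  4
 b  6  5  4  3  2  3  3  3  4
 b  7  6  5  4  3  3  4  4  4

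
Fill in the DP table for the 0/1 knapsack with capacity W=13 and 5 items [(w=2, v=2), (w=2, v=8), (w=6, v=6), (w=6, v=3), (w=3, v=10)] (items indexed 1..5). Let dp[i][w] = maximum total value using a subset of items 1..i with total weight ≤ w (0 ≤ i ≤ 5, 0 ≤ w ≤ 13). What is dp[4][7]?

i\w   0   1   2   3   4   5   6   7   8   9  10  11  12  13
  0   0   0   0   0   0   0   0   0   0   0   0   0   0   0
  1   0   0   2   2   2   2   2   2   2   2   2   2   2   2
  2   0   0   8   8  10  10  10  10  10  10  10  10  10  10
  3   0   0   8   8  10  10  10  10  14  14  16  16  16  16
  4   0   0   8   8  10  10  10  10  14  14  16  16  16  16
  5   0   0   8  10  10  18  18  20  20  20  20  24  24  26

10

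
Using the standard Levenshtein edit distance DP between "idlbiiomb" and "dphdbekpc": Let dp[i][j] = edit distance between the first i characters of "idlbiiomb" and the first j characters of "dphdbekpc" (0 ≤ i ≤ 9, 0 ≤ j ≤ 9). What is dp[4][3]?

   ''  d  p  h  d  b  e  k  p  c
''  0  1  2  3  4  5  6  7  8  9
 i  1  1  2  3  4  5  6  7  8  9
 d  2  1  2  3  3  4  5  6  7  8
 l  3  2  2  3  4  4  5  6  7  8
 b  4  3  3  3  4  4  5  6  7  8
 i  5  4  4  4  4  5  5  6  7  8
 i  6  5  5  5  5  5  6  6  7  8
 o  7  6  6  6  6  6  6  7  7  8
 m  8  7  7  7  7  7  7  7  8  8
 b  9  8  8  8  8  7  8  8  8  9

3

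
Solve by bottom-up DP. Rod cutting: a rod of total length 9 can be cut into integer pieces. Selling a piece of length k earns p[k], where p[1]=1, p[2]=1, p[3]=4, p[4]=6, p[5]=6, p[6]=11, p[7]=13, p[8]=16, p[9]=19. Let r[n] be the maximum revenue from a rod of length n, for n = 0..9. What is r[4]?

6

   n    0    1    2    3    4    5    6    7    8    9
r[n]    0    1    2    4    6    7   11   13   16   19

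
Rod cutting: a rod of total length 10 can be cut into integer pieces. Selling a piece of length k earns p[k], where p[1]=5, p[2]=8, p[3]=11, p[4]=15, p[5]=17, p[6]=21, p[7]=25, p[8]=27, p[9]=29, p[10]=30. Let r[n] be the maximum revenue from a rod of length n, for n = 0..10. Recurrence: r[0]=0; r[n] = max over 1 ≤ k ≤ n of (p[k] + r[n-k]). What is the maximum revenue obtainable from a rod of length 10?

   n    0    1    2    3    4    5    6    7    8    9   10
r[n]    0    5   10   15   20   25   30   35   40   45   50

50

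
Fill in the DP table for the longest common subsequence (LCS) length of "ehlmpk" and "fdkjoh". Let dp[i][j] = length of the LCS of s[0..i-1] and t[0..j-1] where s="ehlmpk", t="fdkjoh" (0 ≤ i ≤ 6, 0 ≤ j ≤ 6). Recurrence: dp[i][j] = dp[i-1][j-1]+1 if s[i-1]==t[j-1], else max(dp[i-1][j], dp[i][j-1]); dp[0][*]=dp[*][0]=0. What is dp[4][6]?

   ''  f  d  k  j  o  h
''  0  0  0  0  0  0  0
 e  0  0  0  0  0  0  0
 h  0  0  0  0  0  0  1
 l  0  0  0  0  0  0  1
 m  0  0  0  0  0  0  1
 p  0  0  0  0  0  0  1
 k  0  0  0  1  1  1  1

1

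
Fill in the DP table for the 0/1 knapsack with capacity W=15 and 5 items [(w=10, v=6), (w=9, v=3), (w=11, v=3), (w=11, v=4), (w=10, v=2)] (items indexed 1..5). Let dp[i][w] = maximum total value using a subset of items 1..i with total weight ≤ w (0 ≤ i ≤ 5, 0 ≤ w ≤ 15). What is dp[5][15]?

i\w   0   1   2   3   4   5   6   7   8   9  10  11  12  13  14  15
  0   0   0   0   0   0   0   0   0   0   0   0   0   0   0   0   0
  1   0   0   0   0   0   0   0   0   0   0   6   6   6   6   6   6
  2   0   0   0   0   0   0   0   0   0   3   6   6   6   6   6   6
  3   0   0   0   0   0   0   0   0   0   3   6   6   6   6   6   6
  4   0   0   0   0   0   0   0   0   0   3   6   6   6   6   6   6
  5   0   0   0   0   0   0   0   0   0   3   6   6   6   6   6   6

6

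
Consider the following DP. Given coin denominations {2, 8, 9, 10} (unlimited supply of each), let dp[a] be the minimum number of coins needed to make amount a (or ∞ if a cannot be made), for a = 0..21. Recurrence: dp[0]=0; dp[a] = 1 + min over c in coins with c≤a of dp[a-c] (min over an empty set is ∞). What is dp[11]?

 a  0  1  2  3  4  5  6  7  8  9 10 11 12 13 14 15 16 17 18 19 20 21
dp  0  -  1  -  2  -  3  -  1  1  1  2  2  3  3  4  2  2  2  2  2  3
(- denotes ∞ / unreachable)

2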